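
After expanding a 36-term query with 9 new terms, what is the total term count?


Original terms: 36
Expansion terms: 9
Total = 36 + 9 = 45

45


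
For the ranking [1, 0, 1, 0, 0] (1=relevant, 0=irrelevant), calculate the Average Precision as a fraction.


Computing P@k for each relevant position:
Position 1: relevant, P@1 = 1/1 = 1
Position 2: not relevant
Position 3: relevant, P@3 = 2/3 = 2/3
Position 4: not relevant
Position 5: not relevant
Sum of P@k = 1 + 2/3 = 5/3
AP = 5/3 / 2 = 5/6

5/6


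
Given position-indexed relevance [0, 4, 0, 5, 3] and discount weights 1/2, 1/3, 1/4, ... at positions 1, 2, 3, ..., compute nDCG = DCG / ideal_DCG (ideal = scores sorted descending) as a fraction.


Position discount weights w_i = 1/(i+1) for i=1..5:
Weights = [1/2, 1/3, 1/4, 1/5, 1/6]
Actual relevance: [0, 4, 0, 5, 3]
DCG = 0/2 + 4/3 + 0/4 + 5/5 + 3/6 = 17/6
Ideal relevance (sorted desc): [5, 4, 3, 0, 0]
Ideal DCG = 5/2 + 4/3 + 3/4 + 0/5 + 0/6 = 55/12
nDCG = DCG / ideal_DCG = 17/6 / 55/12 = 34/55

34/55


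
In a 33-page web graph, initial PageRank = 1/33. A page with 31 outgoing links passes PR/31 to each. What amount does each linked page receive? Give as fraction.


Initial PR = 1/33 = 1/33
Outlinks = 31
Contribution per link = PR / outlinks
= 1/33 / 31
= 1/1023

1/1023


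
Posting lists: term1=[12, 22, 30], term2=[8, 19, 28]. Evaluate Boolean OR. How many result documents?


Boolean OR: find union of posting lists
term1 docs: [12, 22, 30]
term2 docs: [8, 19, 28]
Union: [8, 12, 19, 22, 28, 30]
|union| = 6

6


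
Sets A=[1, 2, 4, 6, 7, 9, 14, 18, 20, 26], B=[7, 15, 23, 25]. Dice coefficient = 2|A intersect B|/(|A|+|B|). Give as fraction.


A intersect B = [7]
|A intersect B| = 1
|A| = 10, |B| = 4
Dice = 2*1 / (10+4)
= 2 / 14 = 1/7

1/7


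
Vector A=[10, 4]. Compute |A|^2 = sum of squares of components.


|A|^2 = sum of squared components
A[0]^2 = 10^2 = 100
A[1]^2 = 4^2 = 16
Sum = 100 + 16 = 116

116


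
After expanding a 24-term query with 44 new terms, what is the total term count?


Original terms: 24
Expansion terms: 44
Total = 24 + 44 = 68

68


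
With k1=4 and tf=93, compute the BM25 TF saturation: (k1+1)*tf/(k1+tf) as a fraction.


BM25 TF component = (k1+1)*tf / (k1+tf)
k1 = 4, tf = 93
Numerator = (4+1)*93 = 465
Denominator = 4 + 93 = 97
= 465/97 = 465/97

465/97


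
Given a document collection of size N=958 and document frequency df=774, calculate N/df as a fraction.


IDF ratio = N / df
= 958 / 774
= 479/387

479/387


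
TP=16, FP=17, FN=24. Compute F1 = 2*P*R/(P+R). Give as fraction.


F1 = 2 * P * R / (P + R)
P = TP/(TP+FP) = 16/33 = 16/33
R = TP/(TP+FN) = 16/40 = 2/5
2 * P * R = 2 * 16/33 * 2/5 = 64/165
P + R = 16/33 + 2/5 = 146/165
F1 = 64/165 / 146/165 = 32/73

32/73


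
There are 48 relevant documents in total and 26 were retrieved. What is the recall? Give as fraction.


Recall = retrieved_relevant / total_relevant
= 26 / 48
= 26 / (26 + 22)
= 13/24

13/24


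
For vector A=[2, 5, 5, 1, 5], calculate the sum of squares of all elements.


|A|^2 = sum of squared components
A[0]^2 = 2^2 = 4
A[1]^2 = 5^2 = 25
A[2]^2 = 5^2 = 25
A[3]^2 = 1^2 = 1
A[4]^2 = 5^2 = 25
Sum = 4 + 25 + 25 + 1 + 25 = 80

80


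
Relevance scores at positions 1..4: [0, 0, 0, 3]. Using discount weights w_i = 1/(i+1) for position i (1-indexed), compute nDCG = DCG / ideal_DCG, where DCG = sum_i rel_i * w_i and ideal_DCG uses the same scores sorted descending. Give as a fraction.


Position discount weights w_i = 1/(i+1) for i=1..4:
Weights = [1/2, 1/3, 1/4, 1/5]
Actual relevance: [0, 0, 0, 3]
DCG = 0/2 + 0/3 + 0/4 + 3/5 = 3/5
Ideal relevance (sorted desc): [3, 0, 0, 0]
Ideal DCG = 3/2 + 0/3 + 0/4 + 0/5 = 3/2
nDCG = DCG / ideal_DCG = 3/5 / 3/2 = 2/5

2/5


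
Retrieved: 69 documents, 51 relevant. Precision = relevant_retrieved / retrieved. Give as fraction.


Precision = relevant_retrieved / total_retrieved
= 51 / 69
= 51 / (51 + 18)
= 17/23

17/23


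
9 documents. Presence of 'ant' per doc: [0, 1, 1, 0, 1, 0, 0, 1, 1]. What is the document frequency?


Checking each document for 'ant':
Doc 1: absent
Doc 2: present
Doc 3: present
Doc 4: absent
Doc 5: present
Doc 6: absent
Doc 7: absent
Doc 8: present
Doc 9: present
df = sum of presences = 0 + 1 + 1 + 0 + 1 + 0 + 0 + 1 + 1 = 5

5


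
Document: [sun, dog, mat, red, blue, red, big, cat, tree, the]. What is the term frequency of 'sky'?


Document has 10 words
Scanning for 'sky':
Term not found in document
Count = 0

0


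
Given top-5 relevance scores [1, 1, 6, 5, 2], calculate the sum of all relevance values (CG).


Cumulative Gain = sum of relevance scores
Position 1: rel=1, running sum=1
Position 2: rel=1, running sum=2
Position 3: rel=6, running sum=8
Position 4: rel=5, running sum=13
Position 5: rel=2, running sum=15
CG = 15

15


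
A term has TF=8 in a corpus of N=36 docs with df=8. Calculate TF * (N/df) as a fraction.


TF * (N/df)
= 8 * (36/8)
= 8 * 9/2
= 36

36


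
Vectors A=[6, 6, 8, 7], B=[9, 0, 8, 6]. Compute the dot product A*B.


Dot product = sum of element-wise products
A[0]*B[0] = 6*9 = 54
A[1]*B[1] = 6*0 = 0
A[2]*B[2] = 8*8 = 64
A[3]*B[3] = 7*6 = 42
Sum = 54 + 0 + 64 + 42 = 160

160


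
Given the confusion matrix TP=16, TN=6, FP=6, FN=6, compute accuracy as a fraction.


Accuracy = (TP + TN) / (TP + TN + FP + FN)
TP + TN = 16 + 6 = 22
Total = 16 + 6 + 6 + 6 = 34
Accuracy = 22 / 34 = 11/17

11/17


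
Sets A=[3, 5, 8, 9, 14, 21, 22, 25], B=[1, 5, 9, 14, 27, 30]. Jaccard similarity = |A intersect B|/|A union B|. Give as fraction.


A intersect B = [5, 9, 14]
|A intersect B| = 3
A union B = [1, 3, 5, 8, 9, 14, 21, 22, 25, 27, 30]
|A union B| = 11
Jaccard = 3/11 = 3/11

3/11


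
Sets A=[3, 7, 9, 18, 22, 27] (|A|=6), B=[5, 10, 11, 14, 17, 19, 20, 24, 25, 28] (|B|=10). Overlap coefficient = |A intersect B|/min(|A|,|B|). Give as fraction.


A intersect B = []
|A intersect B| = 0
min(|A|, |B|) = min(6, 10) = 6
Overlap = 0 / 6 = 0

0


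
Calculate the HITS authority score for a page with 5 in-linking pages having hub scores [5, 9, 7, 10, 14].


Authority = sum of hub scores of in-linkers
In-link 1: hub score = 5
In-link 2: hub score = 9
In-link 3: hub score = 7
In-link 4: hub score = 10
In-link 5: hub score = 14
Authority = 5 + 9 + 7 + 10 + 14 = 45

45


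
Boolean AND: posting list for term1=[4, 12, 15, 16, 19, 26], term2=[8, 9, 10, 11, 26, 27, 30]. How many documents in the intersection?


Boolean AND: find intersection of posting lists
term1 docs: [4, 12, 15, 16, 19, 26]
term2 docs: [8, 9, 10, 11, 26, 27, 30]
Intersection: [26]
|intersection| = 1

1


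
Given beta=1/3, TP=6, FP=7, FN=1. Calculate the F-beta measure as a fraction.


P = TP/(TP+FP) = 6/13 = 6/13
R = TP/(TP+FN) = 6/7 = 6/7
beta^2 = 1/3^2 = 1/9
(1 + beta^2) = 10/9
Numerator = (1+beta^2)*P*R = 40/91
Denominator = beta^2*P + R = 2/39 + 6/7 = 248/273
F_beta = 15/31

15/31


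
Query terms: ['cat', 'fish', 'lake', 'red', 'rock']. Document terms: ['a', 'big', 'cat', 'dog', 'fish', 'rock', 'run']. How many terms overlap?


Query terms: ['cat', 'fish', 'lake', 'red', 'rock']
Document terms: ['a', 'big', 'cat', 'dog', 'fish', 'rock', 'run']
Common terms: ['cat', 'fish', 'rock']
Overlap count = 3

3


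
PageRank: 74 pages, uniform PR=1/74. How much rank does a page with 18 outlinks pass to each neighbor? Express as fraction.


Initial PR = 1/74 = 1/74
Outlinks = 18
Contribution per link = PR / outlinks
= 1/74 / 18
= 1/1332

1/1332


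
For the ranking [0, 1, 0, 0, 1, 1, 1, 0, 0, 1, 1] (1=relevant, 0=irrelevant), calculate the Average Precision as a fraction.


Computing P@k for each relevant position:
Position 1: not relevant
Position 2: relevant, P@2 = 1/2 = 1/2
Position 3: not relevant
Position 4: not relevant
Position 5: relevant, P@5 = 2/5 = 2/5
Position 6: relevant, P@6 = 3/6 = 1/2
Position 7: relevant, P@7 = 4/7 = 4/7
Position 8: not relevant
Position 9: not relevant
Position 10: relevant, P@10 = 5/10 = 1/2
Position 11: relevant, P@11 = 6/11 = 6/11
Sum of P@k = 1/2 + 2/5 + 1/2 + 4/7 + 1/2 + 6/11 = 2323/770
AP = 2323/770 / 6 = 2323/4620

2323/4620


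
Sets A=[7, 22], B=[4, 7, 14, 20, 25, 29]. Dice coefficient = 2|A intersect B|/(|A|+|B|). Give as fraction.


A intersect B = [7]
|A intersect B| = 1
|A| = 2, |B| = 6
Dice = 2*1 / (2+6)
= 2 / 8 = 1/4

1/4


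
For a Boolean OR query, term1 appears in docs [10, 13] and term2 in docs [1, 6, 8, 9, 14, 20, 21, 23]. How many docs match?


Boolean OR: find union of posting lists
term1 docs: [10, 13]
term2 docs: [1, 6, 8, 9, 14, 20, 21, 23]
Union: [1, 6, 8, 9, 10, 13, 14, 20, 21, 23]
|union| = 10

10


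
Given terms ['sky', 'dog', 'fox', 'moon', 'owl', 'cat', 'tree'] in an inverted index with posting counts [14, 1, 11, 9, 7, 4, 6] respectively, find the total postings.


Summing posting list sizes:
'sky': 14 postings
'dog': 1 postings
'fox': 11 postings
'moon': 9 postings
'owl': 7 postings
'cat': 4 postings
'tree': 6 postings
Total = 14 + 1 + 11 + 9 + 7 + 4 + 6 = 52

52


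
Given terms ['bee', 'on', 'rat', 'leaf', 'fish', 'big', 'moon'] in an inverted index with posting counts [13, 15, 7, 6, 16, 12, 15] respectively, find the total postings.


Summing posting list sizes:
'bee': 13 postings
'on': 15 postings
'rat': 7 postings
'leaf': 6 postings
'fish': 16 postings
'big': 12 postings
'moon': 15 postings
Total = 13 + 15 + 7 + 6 + 16 + 12 + 15 = 84

84


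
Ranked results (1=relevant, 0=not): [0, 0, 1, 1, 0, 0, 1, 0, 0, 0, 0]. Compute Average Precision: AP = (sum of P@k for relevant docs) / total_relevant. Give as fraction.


Computing P@k for each relevant position:
Position 1: not relevant
Position 2: not relevant
Position 3: relevant, P@3 = 1/3 = 1/3
Position 4: relevant, P@4 = 2/4 = 1/2
Position 5: not relevant
Position 6: not relevant
Position 7: relevant, P@7 = 3/7 = 3/7
Position 8: not relevant
Position 9: not relevant
Position 10: not relevant
Position 11: not relevant
Sum of P@k = 1/3 + 1/2 + 3/7 = 53/42
AP = 53/42 / 3 = 53/126

53/126


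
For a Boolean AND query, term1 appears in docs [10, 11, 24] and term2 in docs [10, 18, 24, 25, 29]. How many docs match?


Boolean AND: find intersection of posting lists
term1 docs: [10, 11, 24]
term2 docs: [10, 18, 24, 25, 29]
Intersection: [10, 24]
|intersection| = 2

2


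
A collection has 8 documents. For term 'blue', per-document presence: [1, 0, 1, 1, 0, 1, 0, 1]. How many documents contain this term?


Checking each document for 'blue':
Doc 1: present
Doc 2: absent
Doc 3: present
Doc 4: present
Doc 5: absent
Doc 6: present
Doc 7: absent
Doc 8: present
df = sum of presences = 1 + 0 + 1 + 1 + 0 + 1 + 0 + 1 = 5

5


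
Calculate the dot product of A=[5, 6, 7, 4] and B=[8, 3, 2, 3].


Dot product = sum of element-wise products
A[0]*B[0] = 5*8 = 40
A[1]*B[1] = 6*3 = 18
A[2]*B[2] = 7*2 = 14
A[3]*B[3] = 4*3 = 12
Sum = 40 + 18 + 14 + 12 = 84

84


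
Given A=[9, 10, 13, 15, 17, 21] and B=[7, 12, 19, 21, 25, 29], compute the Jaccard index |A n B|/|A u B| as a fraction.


A intersect B = [21]
|A intersect B| = 1
A union B = [7, 9, 10, 12, 13, 15, 17, 19, 21, 25, 29]
|A union B| = 11
Jaccard = 1/11 = 1/11

1/11


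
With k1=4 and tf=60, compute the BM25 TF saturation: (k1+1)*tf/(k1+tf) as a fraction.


BM25 TF component = (k1+1)*tf / (k1+tf)
k1 = 4, tf = 60
Numerator = (4+1)*60 = 300
Denominator = 4 + 60 = 64
= 300/64 = 75/16

75/16


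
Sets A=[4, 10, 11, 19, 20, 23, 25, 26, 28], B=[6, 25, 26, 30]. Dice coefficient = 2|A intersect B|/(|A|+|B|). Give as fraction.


A intersect B = [25, 26]
|A intersect B| = 2
|A| = 9, |B| = 4
Dice = 2*2 / (9+4)
= 4 / 13 = 4/13

4/13


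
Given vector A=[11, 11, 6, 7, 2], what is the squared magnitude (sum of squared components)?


|A|^2 = sum of squared components
A[0]^2 = 11^2 = 121
A[1]^2 = 11^2 = 121
A[2]^2 = 6^2 = 36
A[3]^2 = 7^2 = 49
A[4]^2 = 2^2 = 4
Sum = 121 + 121 + 36 + 49 + 4 = 331

331


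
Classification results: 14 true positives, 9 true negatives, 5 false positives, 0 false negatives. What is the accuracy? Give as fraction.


Accuracy = (TP + TN) / (TP + TN + FP + FN)
TP + TN = 14 + 9 = 23
Total = 14 + 9 + 5 + 0 = 28
Accuracy = 23 / 28 = 23/28

23/28


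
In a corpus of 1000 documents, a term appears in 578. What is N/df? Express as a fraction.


IDF ratio = N / df
= 1000 / 578
= 500/289

500/289


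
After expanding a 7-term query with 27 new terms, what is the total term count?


Original terms: 7
Expansion terms: 27
Total = 7 + 27 = 34

34


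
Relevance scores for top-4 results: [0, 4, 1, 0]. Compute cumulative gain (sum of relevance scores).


Cumulative Gain = sum of relevance scores
Position 1: rel=0, running sum=0
Position 2: rel=4, running sum=4
Position 3: rel=1, running sum=5
Position 4: rel=0, running sum=5
CG = 5

5


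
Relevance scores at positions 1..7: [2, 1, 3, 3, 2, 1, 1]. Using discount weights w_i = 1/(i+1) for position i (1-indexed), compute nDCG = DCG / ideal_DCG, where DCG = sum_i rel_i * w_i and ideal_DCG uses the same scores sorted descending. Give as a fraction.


Position discount weights w_i = 1/(i+1) for i=1..7:
Weights = [1/2, 1/3, 1/4, 1/5, 1/6, 1/7, 1/8]
Actual relevance: [2, 1, 3, 3, 2, 1, 1]
DCG = 2/2 + 1/3 + 3/4 + 3/5 + 2/6 + 1/7 + 1/8 = 2759/840
Ideal relevance (sorted desc): [3, 3, 2, 2, 1, 1, 1]
Ideal DCG = 3/2 + 3/3 + 2/4 + 2/5 + 1/6 + 1/7 + 1/8 = 3221/840
nDCG = DCG / ideal_DCG = 2759/840 / 3221/840 = 2759/3221

2759/3221


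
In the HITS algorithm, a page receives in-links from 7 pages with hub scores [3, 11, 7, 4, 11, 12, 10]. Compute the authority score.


Authority = sum of hub scores of in-linkers
In-link 1: hub score = 3
In-link 2: hub score = 11
In-link 3: hub score = 7
In-link 4: hub score = 4
In-link 5: hub score = 11
In-link 6: hub score = 12
In-link 7: hub score = 10
Authority = 3 + 11 + 7 + 4 + 11 + 12 + 10 = 58

58


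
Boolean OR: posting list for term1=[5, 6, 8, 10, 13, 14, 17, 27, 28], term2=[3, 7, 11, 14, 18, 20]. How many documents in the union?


Boolean OR: find union of posting lists
term1 docs: [5, 6, 8, 10, 13, 14, 17, 27, 28]
term2 docs: [3, 7, 11, 14, 18, 20]
Union: [3, 5, 6, 7, 8, 10, 11, 13, 14, 17, 18, 20, 27, 28]
|union| = 14

14


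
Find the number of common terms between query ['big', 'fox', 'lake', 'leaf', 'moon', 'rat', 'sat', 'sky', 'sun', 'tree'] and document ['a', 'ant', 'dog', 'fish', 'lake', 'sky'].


Query terms: ['big', 'fox', 'lake', 'leaf', 'moon', 'rat', 'sat', 'sky', 'sun', 'tree']
Document terms: ['a', 'ant', 'dog', 'fish', 'lake', 'sky']
Common terms: ['lake', 'sky']
Overlap count = 2

2


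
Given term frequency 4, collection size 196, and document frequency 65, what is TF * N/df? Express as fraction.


TF * (N/df)
= 4 * (196/65)
= 4 * 196/65
= 784/65

784/65


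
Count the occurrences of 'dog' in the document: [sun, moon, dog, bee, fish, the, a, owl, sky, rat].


Document has 10 words
Scanning for 'dog':
Found at positions: [2]
Count = 1

1


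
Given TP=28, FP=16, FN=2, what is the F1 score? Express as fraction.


F1 = 2 * P * R / (P + R)
P = TP/(TP+FP) = 28/44 = 7/11
R = TP/(TP+FN) = 28/30 = 14/15
2 * P * R = 2 * 7/11 * 14/15 = 196/165
P + R = 7/11 + 14/15 = 259/165
F1 = 196/165 / 259/165 = 28/37

28/37


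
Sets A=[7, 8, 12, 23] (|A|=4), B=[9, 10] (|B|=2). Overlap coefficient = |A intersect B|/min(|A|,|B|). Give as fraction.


A intersect B = []
|A intersect B| = 0
min(|A|, |B|) = min(4, 2) = 2
Overlap = 0 / 2 = 0

0


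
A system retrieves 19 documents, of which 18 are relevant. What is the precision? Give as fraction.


Precision = relevant_retrieved / total_retrieved
= 18 / 19
= 18 / (18 + 1)
= 18/19

18/19


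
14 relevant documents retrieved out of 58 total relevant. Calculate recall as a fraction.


Recall = retrieved_relevant / total_relevant
= 14 / 58
= 14 / (14 + 44)
= 7/29

7/29


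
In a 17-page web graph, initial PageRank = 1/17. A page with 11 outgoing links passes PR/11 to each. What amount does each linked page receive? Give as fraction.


Initial PR = 1/17 = 1/17
Outlinks = 11
Contribution per link = PR / outlinks
= 1/17 / 11
= 1/187

1/187


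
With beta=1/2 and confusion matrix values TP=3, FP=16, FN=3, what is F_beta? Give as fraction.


P = TP/(TP+FP) = 3/19 = 3/19
R = TP/(TP+FN) = 3/6 = 1/2
beta^2 = 1/2^2 = 1/4
(1 + beta^2) = 5/4
Numerator = (1+beta^2)*P*R = 15/152
Denominator = beta^2*P + R = 3/76 + 1/2 = 41/76
F_beta = 15/82

15/82


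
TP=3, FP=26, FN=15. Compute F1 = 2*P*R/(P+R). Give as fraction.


F1 = 2 * P * R / (P + R)
P = TP/(TP+FP) = 3/29 = 3/29
R = TP/(TP+FN) = 3/18 = 1/6
2 * P * R = 2 * 3/29 * 1/6 = 1/29
P + R = 3/29 + 1/6 = 47/174
F1 = 1/29 / 47/174 = 6/47

6/47


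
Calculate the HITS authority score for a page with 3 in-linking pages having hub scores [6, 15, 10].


Authority = sum of hub scores of in-linkers
In-link 1: hub score = 6
In-link 2: hub score = 15
In-link 3: hub score = 10
Authority = 6 + 15 + 10 = 31

31


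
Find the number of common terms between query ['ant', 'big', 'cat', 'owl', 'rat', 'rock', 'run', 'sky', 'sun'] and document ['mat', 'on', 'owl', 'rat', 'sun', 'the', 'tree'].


Query terms: ['ant', 'big', 'cat', 'owl', 'rat', 'rock', 'run', 'sky', 'sun']
Document terms: ['mat', 'on', 'owl', 'rat', 'sun', 'the', 'tree']
Common terms: ['owl', 'rat', 'sun']
Overlap count = 3

3


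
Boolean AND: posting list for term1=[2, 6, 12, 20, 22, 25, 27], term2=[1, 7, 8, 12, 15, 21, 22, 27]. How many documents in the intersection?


Boolean AND: find intersection of posting lists
term1 docs: [2, 6, 12, 20, 22, 25, 27]
term2 docs: [1, 7, 8, 12, 15, 21, 22, 27]
Intersection: [12, 22, 27]
|intersection| = 3

3


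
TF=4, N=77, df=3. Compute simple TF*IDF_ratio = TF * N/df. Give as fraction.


TF * (N/df)
= 4 * (77/3)
= 4 * 77/3
= 308/3

308/3


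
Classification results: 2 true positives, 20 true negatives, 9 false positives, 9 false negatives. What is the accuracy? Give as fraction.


Accuracy = (TP + TN) / (TP + TN + FP + FN)
TP + TN = 2 + 20 = 22
Total = 2 + 20 + 9 + 9 = 40
Accuracy = 22 / 40 = 11/20

11/20


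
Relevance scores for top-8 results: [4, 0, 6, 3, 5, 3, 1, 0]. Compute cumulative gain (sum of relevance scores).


Cumulative Gain = sum of relevance scores
Position 1: rel=4, running sum=4
Position 2: rel=0, running sum=4
Position 3: rel=6, running sum=10
Position 4: rel=3, running sum=13
Position 5: rel=5, running sum=18
Position 6: rel=3, running sum=21
Position 7: rel=1, running sum=22
Position 8: rel=0, running sum=22
CG = 22

22


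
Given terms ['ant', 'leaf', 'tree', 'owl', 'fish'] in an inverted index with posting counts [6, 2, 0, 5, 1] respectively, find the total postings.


Summing posting list sizes:
'ant': 6 postings
'leaf': 2 postings
'tree': 0 postings
'owl': 5 postings
'fish': 1 postings
Total = 6 + 2 + 0 + 5 + 1 = 14

14


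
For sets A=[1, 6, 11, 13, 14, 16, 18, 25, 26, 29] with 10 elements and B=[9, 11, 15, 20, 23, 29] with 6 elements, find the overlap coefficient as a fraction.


A intersect B = [11, 29]
|A intersect B| = 2
min(|A|, |B|) = min(10, 6) = 6
Overlap = 2 / 6 = 1/3

1/3


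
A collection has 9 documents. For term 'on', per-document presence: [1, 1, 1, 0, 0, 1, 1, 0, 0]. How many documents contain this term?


Checking each document for 'on':
Doc 1: present
Doc 2: present
Doc 3: present
Doc 4: absent
Doc 5: absent
Doc 6: present
Doc 7: present
Doc 8: absent
Doc 9: absent
df = sum of presences = 1 + 1 + 1 + 0 + 0 + 1 + 1 + 0 + 0 = 5

5


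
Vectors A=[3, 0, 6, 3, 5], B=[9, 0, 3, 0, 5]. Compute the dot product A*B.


Dot product = sum of element-wise products
A[0]*B[0] = 3*9 = 27
A[1]*B[1] = 0*0 = 0
A[2]*B[2] = 6*3 = 18
A[3]*B[3] = 3*0 = 0
A[4]*B[4] = 5*5 = 25
Sum = 27 + 0 + 18 + 0 + 25 = 70

70


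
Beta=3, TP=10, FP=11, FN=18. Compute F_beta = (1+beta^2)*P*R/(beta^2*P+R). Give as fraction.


P = TP/(TP+FP) = 10/21 = 10/21
R = TP/(TP+FN) = 10/28 = 5/14
beta^2 = 3^2 = 9
(1 + beta^2) = 10
Numerator = (1+beta^2)*P*R = 250/147
Denominator = beta^2*P + R = 30/7 + 5/14 = 65/14
F_beta = 100/273

100/273


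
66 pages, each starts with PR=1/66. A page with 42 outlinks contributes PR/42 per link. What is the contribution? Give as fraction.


Initial PR = 1/66 = 1/66
Outlinks = 42
Contribution per link = PR / outlinks
= 1/66 / 42
= 1/2772

1/2772


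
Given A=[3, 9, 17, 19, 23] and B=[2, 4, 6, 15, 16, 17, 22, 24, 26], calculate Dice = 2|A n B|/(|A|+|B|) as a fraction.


A intersect B = [17]
|A intersect B| = 1
|A| = 5, |B| = 9
Dice = 2*1 / (5+9)
= 2 / 14 = 1/7

1/7


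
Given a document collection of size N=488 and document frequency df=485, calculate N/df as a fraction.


IDF ratio = N / df
= 488 / 485
= 488/485

488/485


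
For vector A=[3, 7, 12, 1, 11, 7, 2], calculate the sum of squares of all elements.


|A|^2 = sum of squared components
A[0]^2 = 3^2 = 9
A[1]^2 = 7^2 = 49
A[2]^2 = 12^2 = 144
A[3]^2 = 1^2 = 1
A[4]^2 = 11^2 = 121
A[5]^2 = 7^2 = 49
A[6]^2 = 2^2 = 4
Sum = 9 + 49 + 144 + 1 + 121 + 49 + 4 = 377

377


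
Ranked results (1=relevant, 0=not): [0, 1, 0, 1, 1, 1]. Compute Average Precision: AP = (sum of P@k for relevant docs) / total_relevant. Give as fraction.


Computing P@k for each relevant position:
Position 1: not relevant
Position 2: relevant, P@2 = 1/2 = 1/2
Position 3: not relevant
Position 4: relevant, P@4 = 2/4 = 1/2
Position 5: relevant, P@5 = 3/5 = 3/5
Position 6: relevant, P@6 = 4/6 = 2/3
Sum of P@k = 1/2 + 1/2 + 3/5 + 2/3 = 34/15
AP = 34/15 / 4 = 17/30

17/30


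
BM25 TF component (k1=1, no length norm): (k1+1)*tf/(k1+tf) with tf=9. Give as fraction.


BM25 TF component = (k1+1)*tf / (k1+tf)
k1 = 1, tf = 9
Numerator = (1+1)*9 = 18
Denominator = 1 + 9 = 10
= 18/10 = 9/5

9/5


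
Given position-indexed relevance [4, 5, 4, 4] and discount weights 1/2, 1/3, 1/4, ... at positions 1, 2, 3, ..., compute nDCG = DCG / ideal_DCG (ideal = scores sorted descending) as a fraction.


Position discount weights w_i = 1/(i+1) for i=1..4:
Weights = [1/2, 1/3, 1/4, 1/5]
Actual relevance: [4, 5, 4, 4]
DCG = 4/2 + 5/3 + 4/4 + 4/5 = 82/15
Ideal relevance (sorted desc): [5, 4, 4, 4]
Ideal DCG = 5/2 + 4/3 + 4/4 + 4/5 = 169/30
nDCG = DCG / ideal_DCG = 82/15 / 169/30 = 164/169

164/169


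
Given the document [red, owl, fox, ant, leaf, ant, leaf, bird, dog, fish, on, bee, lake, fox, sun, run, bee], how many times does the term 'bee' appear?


Document has 17 words
Scanning for 'bee':
Found at positions: [11, 16]
Count = 2

2


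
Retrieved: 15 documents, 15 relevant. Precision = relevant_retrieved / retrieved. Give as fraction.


Precision = relevant_retrieved / total_retrieved
= 15 / 15
= 15 / (15 + 0)
= 1

1


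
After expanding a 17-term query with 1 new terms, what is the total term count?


Original terms: 17
Expansion terms: 1
Total = 17 + 1 = 18

18


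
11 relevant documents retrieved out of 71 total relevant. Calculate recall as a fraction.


Recall = retrieved_relevant / total_relevant
= 11 / 71
= 11 / (11 + 60)
= 11/71

11/71


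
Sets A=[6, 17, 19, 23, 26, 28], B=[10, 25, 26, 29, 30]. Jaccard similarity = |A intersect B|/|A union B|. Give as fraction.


A intersect B = [26]
|A intersect B| = 1
A union B = [6, 10, 17, 19, 23, 25, 26, 28, 29, 30]
|A union B| = 10
Jaccard = 1/10 = 1/10

1/10


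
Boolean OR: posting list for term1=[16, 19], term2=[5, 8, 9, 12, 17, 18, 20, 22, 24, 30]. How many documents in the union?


Boolean OR: find union of posting lists
term1 docs: [16, 19]
term2 docs: [5, 8, 9, 12, 17, 18, 20, 22, 24, 30]
Union: [5, 8, 9, 12, 16, 17, 18, 19, 20, 22, 24, 30]
|union| = 12

12


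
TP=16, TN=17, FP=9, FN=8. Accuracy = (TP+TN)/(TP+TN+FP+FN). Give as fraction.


Accuracy = (TP + TN) / (TP + TN + FP + FN)
TP + TN = 16 + 17 = 33
Total = 16 + 17 + 9 + 8 = 50
Accuracy = 33 / 50 = 33/50

33/50


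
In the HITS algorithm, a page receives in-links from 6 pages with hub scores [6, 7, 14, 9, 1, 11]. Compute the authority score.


Authority = sum of hub scores of in-linkers
In-link 1: hub score = 6
In-link 2: hub score = 7
In-link 3: hub score = 14
In-link 4: hub score = 9
In-link 5: hub score = 1
In-link 6: hub score = 11
Authority = 6 + 7 + 14 + 9 + 1 + 11 = 48

48


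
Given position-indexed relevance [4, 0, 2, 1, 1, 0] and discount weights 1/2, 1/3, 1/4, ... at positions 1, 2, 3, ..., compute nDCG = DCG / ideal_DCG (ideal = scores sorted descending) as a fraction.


Position discount weights w_i = 1/(i+1) for i=1..6:
Weights = [1/2, 1/3, 1/4, 1/5, 1/6, 1/7]
Actual relevance: [4, 0, 2, 1, 1, 0]
DCG = 4/2 + 0/3 + 2/4 + 1/5 + 1/6 + 0/7 = 43/15
Ideal relevance (sorted desc): [4, 2, 1, 1, 0, 0]
Ideal DCG = 4/2 + 2/3 + 1/4 + 1/5 + 0/6 + 0/7 = 187/60
nDCG = DCG / ideal_DCG = 43/15 / 187/60 = 172/187

172/187


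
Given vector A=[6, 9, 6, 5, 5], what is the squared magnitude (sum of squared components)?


|A|^2 = sum of squared components
A[0]^2 = 6^2 = 36
A[1]^2 = 9^2 = 81
A[2]^2 = 6^2 = 36
A[3]^2 = 5^2 = 25
A[4]^2 = 5^2 = 25
Sum = 36 + 81 + 36 + 25 + 25 = 203

203


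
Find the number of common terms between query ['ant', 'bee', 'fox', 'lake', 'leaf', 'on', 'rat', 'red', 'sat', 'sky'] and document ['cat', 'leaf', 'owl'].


Query terms: ['ant', 'bee', 'fox', 'lake', 'leaf', 'on', 'rat', 'red', 'sat', 'sky']
Document terms: ['cat', 'leaf', 'owl']
Common terms: ['leaf']
Overlap count = 1

1


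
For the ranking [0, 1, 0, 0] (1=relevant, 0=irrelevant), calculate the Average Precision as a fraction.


Computing P@k for each relevant position:
Position 1: not relevant
Position 2: relevant, P@2 = 1/2 = 1/2
Position 3: not relevant
Position 4: not relevant
Sum of P@k = 1/2 = 1/2
AP = 1/2 / 1 = 1/2

1/2


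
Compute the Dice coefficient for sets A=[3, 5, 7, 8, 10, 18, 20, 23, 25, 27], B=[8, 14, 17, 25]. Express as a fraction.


A intersect B = [8, 25]
|A intersect B| = 2
|A| = 10, |B| = 4
Dice = 2*2 / (10+4)
= 4 / 14 = 2/7

2/7


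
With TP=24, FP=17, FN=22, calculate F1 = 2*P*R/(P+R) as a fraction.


F1 = 2 * P * R / (P + R)
P = TP/(TP+FP) = 24/41 = 24/41
R = TP/(TP+FN) = 24/46 = 12/23
2 * P * R = 2 * 24/41 * 12/23 = 576/943
P + R = 24/41 + 12/23 = 1044/943
F1 = 576/943 / 1044/943 = 16/29

16/29


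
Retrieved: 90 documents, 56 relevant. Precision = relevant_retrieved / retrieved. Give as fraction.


Precision = relevant_retrieved / total_retrieved
= 56 / 90
= 56 / (56 + 34)
= 28/45

28/45


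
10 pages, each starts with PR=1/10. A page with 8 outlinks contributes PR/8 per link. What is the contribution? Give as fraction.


Initial PR = 1/10 = 1/10
Outlinks = 8
Contribution per link = PR / outlinks
= 1/10 / 8
= 1/80

1/80


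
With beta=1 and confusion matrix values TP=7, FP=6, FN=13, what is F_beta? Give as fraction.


P = TP/(TP+FP) = 7/13 = 7/13
R = TP/(TP+FN) = 7/20 = 7/20
beta^2 = 1^2 = 1
(1 + beta^2) = 2
Numerator = (1+beta^2)*P*R = 49/130
Denominator = beta^2*P + R = 7/13 + 7/20 = 231/260
F_beta = 14/33

14/33


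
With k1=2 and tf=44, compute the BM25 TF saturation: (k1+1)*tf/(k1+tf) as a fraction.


BM25 TF component = (k1+1)*tf / (k1+tf)
k1 = 2, tf = 44
Numerator = (2+1)*44 = 132
Denominator = 2 + 44 = 46
= 132/46 = 66/23

66/23


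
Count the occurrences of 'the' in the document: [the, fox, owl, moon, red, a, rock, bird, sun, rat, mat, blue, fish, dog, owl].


Document has 15 words
Scanning for 'the':
Found at positions: [0]
Count = 1

1


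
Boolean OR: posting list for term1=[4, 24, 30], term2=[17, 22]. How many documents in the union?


Boolean OR: find union of posting lists
term1 docs: [4, 24, 30]
term2 docs: [17, 22]
Union: [4, 17, 22, 24, 30]
|union| = 5

5


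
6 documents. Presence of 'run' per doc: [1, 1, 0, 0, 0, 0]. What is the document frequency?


Checking each document for 'run':
Doc 1: present
Doc 2: present
Doc 3: absent
Doc 4: absent
Doc 5: absent
Doc 6: absent
df = sum of presences = 1 + 1 + 0 + 0 + 0 + 0 = 2

2


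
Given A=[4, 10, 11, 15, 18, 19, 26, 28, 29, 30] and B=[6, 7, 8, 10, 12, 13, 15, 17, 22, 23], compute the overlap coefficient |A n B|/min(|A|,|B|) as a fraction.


A intersect B = [10, 15]
|A intersect B| = 2
min(|A|, |B|) = min(10, 10) = 10
Overlap = 2 / 10 = 1/5

1/5


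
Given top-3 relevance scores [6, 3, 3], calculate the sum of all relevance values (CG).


Cumulative Gain = sum of relevance scores
Position 1: rel=6, running sum=6
Position 2: rel=3, running sum=9
Position 3: rel=3, running sum=12
CG = 12

12


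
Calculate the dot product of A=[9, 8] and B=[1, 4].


Dot product = sum of element-wise products
A[0]*B[0] = 9*1 = 9
A[1]*B[1] = 8*4 = 32
Sum = 9 + 32 = 41

41


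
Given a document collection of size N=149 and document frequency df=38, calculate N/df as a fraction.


IDF ratio = N / df
= 149 / 38
= 149/38

149/38


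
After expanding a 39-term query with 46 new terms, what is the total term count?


Original terms: 39
Expansion terms: 46
Total = 39 + 46 = 85

85


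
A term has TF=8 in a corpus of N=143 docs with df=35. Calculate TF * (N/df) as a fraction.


TF * (N/df)
= 8 * (143/35)
= 8 * 143/35
= 1144/35

1144/35


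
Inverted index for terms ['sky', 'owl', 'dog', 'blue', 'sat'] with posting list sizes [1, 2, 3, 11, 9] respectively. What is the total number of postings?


Summing posting list sizes:
'sky': 1 postings
'owl': 2 postings
'dog': 3 postings
'blue': 11 postings
'sat': 9 postings
Total = 1 + 2 + 3 + 11 + 9 = 26

26


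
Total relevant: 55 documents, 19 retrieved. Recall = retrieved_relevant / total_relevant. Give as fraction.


Recall = retrieved_relevant / total_relevant
= 19 / 55
= 19 / (19 + 36)
= 19/55

19/55


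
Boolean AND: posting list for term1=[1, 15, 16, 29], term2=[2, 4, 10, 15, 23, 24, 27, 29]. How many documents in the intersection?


Boolean AND: find intersection of posting lists
term1 docs: [1, 15, 16, 29]
term2 docs: [2, 4, 10, 15, 23, 24, 27, 29]
Intersection: [15, 29]
|intersection| = 2

2


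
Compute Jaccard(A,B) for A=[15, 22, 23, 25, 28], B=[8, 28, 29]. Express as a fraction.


A intersect B = [28]
|A intersect B| = 1
A union B = [8, 15, 22, 23, 25, 28, 29]
|A union B| = 7
Jaccard = 1/7 = 1/7

1/7


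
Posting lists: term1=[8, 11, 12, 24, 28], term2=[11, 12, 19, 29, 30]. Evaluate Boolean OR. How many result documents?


Boolean OR: find union of posting lists
term1 docs: [8, 11, 12, 24, 28]
term2 docs: [11, 12, 19, 29, 30]
Union: [8, 11, 12, 19, 24, 28, 29, 30]
|union| = 8

8


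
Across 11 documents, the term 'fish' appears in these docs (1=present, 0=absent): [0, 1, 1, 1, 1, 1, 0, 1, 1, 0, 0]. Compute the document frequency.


Checking each document for 'fish':
Doc 1: absent
Doc 2: present
Doc 3: present
Doc 4: present
Doc 5: present
Doc 6: present
Doc 7: absent
Doc 8: present
Doc 9: present
Doc 10: absent
Doc 11: absent
df = sum of presences = 0 + 1 + 1 + 1 + 1 + 1 + 0 + 1 + 1 + 0 + 0 = 7

7


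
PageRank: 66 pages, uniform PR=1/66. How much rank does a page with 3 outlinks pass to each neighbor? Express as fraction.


Initial PR = 1/66 = 1/66
Outlinks = 3
Contribution per link = PR / outlinks
= 1/66 / 3
= 1/198

1/198


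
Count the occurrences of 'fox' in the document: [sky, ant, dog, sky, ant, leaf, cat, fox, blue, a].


Document has 10 words
Scanning for 'fox':
Found at positions: [7]
Count = 1

1


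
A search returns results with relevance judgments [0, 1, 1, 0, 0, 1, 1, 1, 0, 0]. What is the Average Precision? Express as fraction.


Computing P@k for each relevant position:
Position 1: not relevant
Position 2: relevant, P@2 = 1/2 = 1/2
Position 3: relevant, P@3 = 2/3 = 2/3
Position 4: not relevant
Position 5: not relevant
Position 6: relevant, P@6 = 3/6 = 1/2
Position 7: relevant, P@7 = 4/7 = 4/7
Position 8: relevant, P@8 = 5/8 = 5/8
Position 9: not relevant
Position 10: not relevant
Sum of P@k = 1/2 + 2/3 + 1/2 + 4/7 + 5/8 = 481/168
AP = 481/168 / 5 = 481/840

481/840


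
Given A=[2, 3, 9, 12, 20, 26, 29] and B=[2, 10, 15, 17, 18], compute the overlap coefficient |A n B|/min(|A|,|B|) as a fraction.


A intersect B = [2]
|A intersect B| = 1
min(|A|, |B|) = min(7, 5) = 5
Overlap = 1 / 5 = 1/5

1/5


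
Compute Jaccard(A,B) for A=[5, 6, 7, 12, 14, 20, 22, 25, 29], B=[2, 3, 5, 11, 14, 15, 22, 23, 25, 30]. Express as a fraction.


A intersect B = [5, 14, 22, 25]
|A intersect B| = 4
A union B = [2, 3, 5, 6, 7, 11, 12, 14, 15, 20, 22, 23, 25, 29, 30]
|A union B| = 15
Jaccard = 4/15 = 4/15

4/15


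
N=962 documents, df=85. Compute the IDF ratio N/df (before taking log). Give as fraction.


IDF ratio = N / df
= 962 / 85
= 962/85

962/85


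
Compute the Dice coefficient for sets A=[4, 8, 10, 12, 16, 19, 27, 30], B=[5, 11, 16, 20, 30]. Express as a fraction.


A intersect B = [16, 30]
|A intersect B| = 2
|A| = 8, |B| = 5
Dice = 2*2 / (8+5)
= 4 / 13 = 4/13

4/13


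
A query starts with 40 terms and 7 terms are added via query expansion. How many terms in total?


Original terms: 40
Expansion terms: 7
Total = 40 + 7 = 47

47


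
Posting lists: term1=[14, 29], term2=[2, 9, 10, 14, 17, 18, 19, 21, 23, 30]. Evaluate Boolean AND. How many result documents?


Boolean AND: find intersection of posting lists
term1 docs: [14, 29]
term2 docs: [2, 9, 10, 14, 17, 18, 19, 21, 23, 30]
Intersection: [14]
|intersection| = 1

1


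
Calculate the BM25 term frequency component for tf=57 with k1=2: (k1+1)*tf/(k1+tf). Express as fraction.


BM25 TF component = (k1+1)*tf / (k1+tf)
k1 = 2, tf = 57
Numerator = (2+1)*57 = 171
Denominator = 2 + 57 = 59
= 171/59 = 171/59

171/59


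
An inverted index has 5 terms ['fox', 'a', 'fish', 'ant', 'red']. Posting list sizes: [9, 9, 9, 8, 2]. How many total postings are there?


Summing posting list sizes:
'fox': 9 postings
'a': 9 postings
'fish': 9 postings
'ant': 8 postings
'red': 2 postings
Total = 9 + 9 + 9 + 8 + 2 = 37

37


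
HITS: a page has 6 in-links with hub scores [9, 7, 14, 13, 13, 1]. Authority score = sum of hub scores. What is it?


Authority = sum of hub scores of in-linkers
In-link 1: hub score = 9
In-link 2: hub score = 7
In-link 3: hub score = 14
In-link 4: hub score = 13
In-link 5: hub score = 13
In-link 6: hub score = 1
Authority = 9 + 7 + 14 + 13 + 13 + 1 = 57

57


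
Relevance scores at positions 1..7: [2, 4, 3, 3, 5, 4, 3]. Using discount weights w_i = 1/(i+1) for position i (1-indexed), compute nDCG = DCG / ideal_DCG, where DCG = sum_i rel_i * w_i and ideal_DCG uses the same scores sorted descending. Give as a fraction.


Position discount weights w_i = 1/(i+1) for i=1..7:
Weights = [1/2, 1/3, 1/4, 1/5, 1/6, 1/7, 1/8]
Actual relevance: [2, 4, 3, 3, 5, 4, 3]
DCG = 2/2 + 4/3 + 3/4 + 3/5 + 5/6 + 4/7 + 3/8 = 4589/840
Ideal relevance (sorted desc): [5, 4, 4, 3, 3, 3, 2]
Ideal DCG = 5/2 + 4/3 + 4/4 + 3/5 + 3/6 + 3/7 + 2/8 = 2777/420
nDCG = DCG / ideal_DCG = 4589/840 / 2777/420 = 4589/5554

4589/5554


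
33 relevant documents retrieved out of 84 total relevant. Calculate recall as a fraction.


Recall = retrieved_relevant / total_relevant
= 33 / 84
= 33 / (33 + 51)
= 11/28

11/28


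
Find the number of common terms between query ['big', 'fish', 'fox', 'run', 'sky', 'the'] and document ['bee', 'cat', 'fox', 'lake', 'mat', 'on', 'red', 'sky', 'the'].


Query terms: ['big', 'fish', 'fox', 'run', 'sky', 'the']
Document terms: ['bee', 'cat', 'fox', 'lake', 'mat', 'on', 'red', 'sky', 'the']
Common terms: ['fox', 'sky', 'the']
Overlap count = 3

3


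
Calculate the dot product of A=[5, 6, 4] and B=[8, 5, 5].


Dot product = sum of element-wise products
A[0]*B[0] = 5*8 = 40
A[1]*B[1] = 6*5 = 30
A[2]*B[2] = 4*5 = 20
Sum = 40 + 30 + 20 = 90

90


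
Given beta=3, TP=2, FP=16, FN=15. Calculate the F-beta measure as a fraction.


P = TP/(TP+FP) = 2/18 = 1/9
R = TP/(TP+FN) = 2/17 = 2/17
beta^2 = 3^2 = 9
(1 + beta^2) = 10
Numerator = (1+beta^2)*P*R = 20/153
Denominator = beta^2*P + R = 1 + 2/17 = 19/17
F_beta = 20/171

20/171


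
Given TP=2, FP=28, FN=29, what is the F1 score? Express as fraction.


F1 = 2 * P * R / (P + R)
P = TP/(TP+FP) = 2/30 = 1/15
R = TP/(TP+FN) = 2/31 = 2/31
2 * P * R = 2 * 1/15 * 2/31 = 4/465
P + R = 1/15 + 2/31 = 61/465
F1 = 4/465 / 61/465 = 4/61

4/61


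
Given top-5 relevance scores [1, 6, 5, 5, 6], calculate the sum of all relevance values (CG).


Cumulative Gain = sum of relevance scores
Position 1: rel=1, running sum=1
Position 2: rel=6, running sum=7
Position 3: rel=5, running sum=12
Position 4: rel=5, running sum=17
Position 5: rel=6, running sum=23
CG = 23

23


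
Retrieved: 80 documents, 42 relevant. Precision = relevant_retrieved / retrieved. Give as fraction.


Precision = relevant_retrieved / total_retrieved
= 42 / 80
= 42 / (42 + 38)
= 21/40

21/40


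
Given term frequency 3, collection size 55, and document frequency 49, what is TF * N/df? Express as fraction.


TF * (N/df)
= 3 * (55/49)
= 3 * 55/49
= 165/49

165/49


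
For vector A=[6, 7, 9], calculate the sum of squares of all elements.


|A|^2 = sum of squared components
A[0]^2 = 6^2 = 36
A[1]^2 = 7^2 = 49
A[2]^2 = 9^2 = 81
Sum = 36 + 49 + 81 = 166

166


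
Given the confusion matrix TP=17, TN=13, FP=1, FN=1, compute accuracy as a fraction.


Accuracy = (TP + TN) / (TP + TN + FP + FN)
TP + TN = 17 + 13 = 30
Total = 17 + 13 + 1 + 1 = 32
Accuracy = 30 / 32 = 15/16

15/16


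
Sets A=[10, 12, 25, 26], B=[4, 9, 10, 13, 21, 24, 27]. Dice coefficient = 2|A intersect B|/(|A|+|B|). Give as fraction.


A intersect B = [10]
|A intersect B| = 1
|A| = 4, |B| = 7
Dice = 2*1 / (4+7)
= 2 / 11 = 2/11

2/11


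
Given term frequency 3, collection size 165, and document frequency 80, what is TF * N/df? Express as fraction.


TF * (N/df)
= 3 * (165/80)
= 3 * 33/16
= 99/16

99/16


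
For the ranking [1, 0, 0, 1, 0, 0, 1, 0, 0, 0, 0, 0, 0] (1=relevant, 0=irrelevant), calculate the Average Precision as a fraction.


Computing P@k for each relevant position:
Position 1: relevant, P@1 = 1/1 = 1
Position 2: not relevant
Position 3: not relevant
Position 4: relevant, P@4 = 2/4 = 1/2
Position 5: not relevant
Position 6: not relevant
Position 7: relevant, P@7 = 3/7 = 3/7
Position 8: not relevant
Position 9: not relevant
Position 10: not relevant
Position 11: not relevant
Position 12: not relevant
Position 13: not relevant
Sum of P@k = 1 + 1/2 + 3/7 = 27/14
AP = 27/14 / 3 = 9/14

9/14


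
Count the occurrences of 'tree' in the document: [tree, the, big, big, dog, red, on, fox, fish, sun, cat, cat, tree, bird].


Document has 14 words
Scanning for 'tree':
Found at positions: [0, 12]
Count = 2

2


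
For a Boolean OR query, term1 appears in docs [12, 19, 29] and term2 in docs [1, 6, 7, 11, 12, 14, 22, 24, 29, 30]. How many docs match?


Boolean OR: find union of posting lists
term1 docs: [12, 19, 29]
term2 docs: [1, 6, 7, 11, 12, 14, 22, 24, 29, 30]
Union: [1, 6, 7, 11, 12, 14, 19, 22, 24, 29, 30]
|union| = 11

11


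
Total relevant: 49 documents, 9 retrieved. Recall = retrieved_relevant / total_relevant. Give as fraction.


Recall = retrieved_relevant / total_relevant
= 9 / 49
= 9 / (9 + 40)
= 9/49

9/49


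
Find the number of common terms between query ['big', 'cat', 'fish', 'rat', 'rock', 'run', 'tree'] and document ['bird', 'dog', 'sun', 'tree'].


Query terms: ['big', 'cat', 'fish', 'rat', 'rock', 'run', 'tree']
Document terms: ['bird', 'dog', 'sun', 'tree']
Common terms: ['tree']
Overlap count = 1

1


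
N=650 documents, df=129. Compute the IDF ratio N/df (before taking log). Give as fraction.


IDF ratio = N / df
= 650 / 129
= 650/129

650/129


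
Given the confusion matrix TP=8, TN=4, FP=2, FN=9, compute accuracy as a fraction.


Accuracy = (TP + TN) / (TP + TN + FP + FN)
TP + TN = 8 + 4 = 12
Total = 8 + 4 + 2 + 9 = 23
Accuracy = 12 / 23 = 12/23

12/23
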